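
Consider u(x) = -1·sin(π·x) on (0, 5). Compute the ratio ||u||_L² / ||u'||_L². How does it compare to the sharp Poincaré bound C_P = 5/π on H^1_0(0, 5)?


||u||_L² / ||u'||_L² = 1/π < C_P = 5/π.

u(x) = -1·sin(π·x), so u'(x) = -π*cos(π*x).
Writing u(x) = A·sin(kπx/L) with A = -1 and k = 5, use ∫_0^L sin²(kπx/L) dx = L/2 and ∫_0^L cos²(kπx/L) dx = L/2.
u² = 1·sin²(π·x) and (u')² = π^2·cos²(π·x), and each of sin², cos² integrates to L/2 = 5/2 over (0, 5).
∫_0^5 u² dx = 5/2, so ||u||_L² = sqrt(10)/2.
∫_0^5 (u')² dx = 5*π^2/2, so ||u'||_L² = sqrt(10)*π/2.
Ratio ||u||_L² / ||u'||_L² = 1/π.
Sharp Poincaré constant on H^1_0(0, 5) is C_P = L/π = 5/π, achieved by sin(π/5·x).
This is the k = 5 harmonic; the ratio L/(kπ) is strictly less than C_P = L/π, consistent with the sharp inequality ||u||_L² ≤ C_P ||u'||_L².


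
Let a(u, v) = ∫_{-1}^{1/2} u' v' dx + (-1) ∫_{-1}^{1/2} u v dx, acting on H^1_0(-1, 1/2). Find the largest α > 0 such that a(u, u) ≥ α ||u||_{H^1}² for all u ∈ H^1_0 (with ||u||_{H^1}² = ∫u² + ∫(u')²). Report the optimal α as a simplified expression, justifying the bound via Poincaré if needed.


α = (-9 + 4*π^2)/(9 + 4*π^2)

Coercivity of a(·,·) on H^1_0(-1, 1/2) means a(u, u) ≥ α ||u||_{H^1}² for every u ∈ H^1_0.
The interval has length L = 3/2, and Poincaré/coercivity depend only on L. Here a(u, u) = ∫(u')² + (-1)·∫u².
Here c = -1 < 0 with |c| < (π/L)² = 4*π^2/9, so coercivity still holds. The condition a(u,u) ≥ α||u||_{H^1}² reads (1−α)∫(u')² ≥ (α−c)∫u². Any admissible α is ≤ 1 (rapidly oscillating u have ∫u²/∫(u')² → 0), and α = 1 would force 0 ≥ (1−c)∫u², impossible since c < 1; so 1−α > 0. By the sharp Poincaré inequality on H^1_0 of an interval of length L, ∫(u')² ≥ (π/L)²∫u² with equality for the first sine mode sin(π(x−x₀)/L) (x₀ the left endpoint), so the inequality holds for all u iff (1−α)(π/L)² ≥ α − c, i.e. α ≤ ((π/L)² + c)/((π/L)² + 1) = (1 + c(L/π)²)/(1 + (L/π)²). (Direct route, valid since c ≤ 0: Poincaré gives c∫u² ≥ c(L/π)²∫(u')², so a(u,u) ≥ (1 + c(L/π)²)∫(u')², while ||u||_{H^1}² ≤ (1 + (L/π)²)∫(u')²; dividing yields the same α.) With (π/L)² = 4*π^2/9 and c = -1, the largest admissible constant is α = ((π/L)² + c)/((π/L)² + 1).
Simplifying, α = (-9 + 4*π^2)/(9 + 4*π^2).


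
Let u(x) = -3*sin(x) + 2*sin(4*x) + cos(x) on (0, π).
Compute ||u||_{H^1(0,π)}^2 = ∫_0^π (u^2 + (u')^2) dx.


||u||_{H^1(0,π)}^2 = 64/15 + 44*π

u'(x) = -sin(x) - 3*cos(x) + 8*cos(4*x).
Expand u² and (u')² and integrate term by term on (0, π), using: for integers n ≥ 1, ∫_0^π sin²(nx) dx = ∫_0^π cos²(nx) dx = π/2; for n ≠ n', ∫_0^π sin(nx)sin(n'x) dx = ∫_0^π cos(nx)cos(n'x) dx = 0; and by product-to-sum, ∫_0^π sin(nx)cos(n'x) dx = ½∫_0^π [sin((n+n')x) + sin((n−n')x)] dx, which is 0 when n+n' is even and 2n/(n²−n'²) when n+n' is odd (it need not vanish on (0, π)).
  u² squared terms: (-3)²·∫sin(x)² dx = 9·π/2 = 9*π/2;  (2)²·∫sin(4x)² dx = 4·π/2 = 2*π;  (1)²·∫cos(x)² dx = 1·π/2 = π/2.
  u² cross terms: 2·(-3)·(2)·∫sin(x)·sin(4x) dx = -12·(0) = 0;  2·(-3)·(1)·∫sin(x)·cos(x) dx = -6·(0) = 0;  2·(2)·(1)·∫sin(4x)·cos(x) dx = 4·(8/15) = 32/15.
  So ∫_0^π u² dx = 9*π/2 + 2*π + π/2 + 0 + 0 + 32/15 = 32/15 + 7*π.
  (u')² squared terms: (-1)²·∫sin(x)² dx = 1·π/2 = π/2;  (-3)²·∫cos(x)² dx = 9·π/2 = 9*π/2;  (8)²·∫cos(4x)² dx = 64·π/2 = 32*π.
  (u')² cross terms: 2·(-1)·(-3)·∫sin(x)·cos(x) dx = 6·(0) = 0;  2·(-1)·(8)·∫sin(x)·cos(4x) dx = -16·(-2/15) = 32/15;  2·(-3)·(8)·∫cos(x)·cos(4x) dx = -48·(0) = 0.
  So ∫_0^π (u')² dx = π/2 + 9*π/2 + 32*π + 0 + 32/15 + 0 = 32/15 + 37*π.
||u||_{H^1}^2 = (32/15 + 7*π) + (32/15 + 37*π) = 64/15 + 44*π.


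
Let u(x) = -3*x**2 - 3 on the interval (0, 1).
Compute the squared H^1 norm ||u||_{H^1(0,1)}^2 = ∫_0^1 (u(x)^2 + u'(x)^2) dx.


||u||_{H^1}^2 = 144/5

The H^1 norm (squared) on an interval (0, L) is
  ||u||_{H^1}^2 = ∫_0^L u(x)^2 dx + ∫_0^L u'(x)^2 dx.
Compute u'(x) = -6*x.
Then u(x)^2 = 9*x**4 + 18*x**2 + 9 and u'(x)^2 = 36*x**2.
Integrate each monomial from 0 to 1 using ∫_0^1 c·x^n dx = c·1^(n+1)/(n+1):
  ∫_0^1 u(x)^2 dx = ∫_0^1 (9*x^4 + 18*x^2 + 9) dx. Term by term:
    ∫_0^1 9*x^4 dx = 9/5;  ∫_0^1 18*x^2 dx = 6;  ∫_0^1 9 dx = 9.
  Sum: 9/5 + 6 + 9 = 84/5.
  ∫_0^1 u'(x)^2 dx = ∫_0^1 (36*x^2) dx. Term by term:
    ∫_0^1 36*x^2 dx = 12.
Adding: ||u||_{H^1}^2 = 84/5 + 12 = 144/5.


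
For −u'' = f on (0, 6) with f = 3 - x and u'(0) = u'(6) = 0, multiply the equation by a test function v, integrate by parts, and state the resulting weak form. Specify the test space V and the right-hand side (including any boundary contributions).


V = H^1(0, 6) (no boundary constraint on v; u is determined up to an additive constant); weak form: ∫_0^6 u'v' dx = ∫_0^6 (3 - x) v dx for all v ∈ V.

Multiply both sides by a test function v and integrate from 0 to 6:
  ∫_0^6 −u''(x) v(x) dx = ∫_0^6 f(x) v(x) dx.
Integrate the LHS by parts once:
  ∫_0^6 −u'' v dx = −[u'(x) v(x)]_0^6 + ∫_0^6 u'(x) v'(x) dx.
Thus ∫_0^6 u'(x) v'(x) dx = ∫_0^6 f(x) v(x) dx + [u'(x) v(x)]_0^6.
Choose V so that boundary terms are either known or forced to vanish.
u has homogeneous Neumann: u'(0) = u'(6) = 0. So [u' v]_0^6 = 0·v(6) − 0·v(0) = 0 for any v; take V = H^1(0, 6).
Weak formulation: find u (satisfying any essential BC) such that ∫_0^6 u'(x) v'(x) dx = ∫_0^6 f v dx for all v ∈ V (homogeneous Neumann, so boundary terms vanish).
Substituting f(x) = 3 - x, the right-hand side is ∫_0^6 (3 - x) v dx.
Compatibility check (pure Neumann): taking v ≡ 1 ∈ V gives 0 = ∫_0^6 f dx + (0) − (0), i.e. ∫_0^6 f dx must equal u'(0) − u'(6) = 0. Indeed ∫_0^6 (3 - x) dx = 0, so the data are compatible. The solution is then unique only up to an additive constant (fix it e.g. by requiring ∫_0^6 u dx = 0).


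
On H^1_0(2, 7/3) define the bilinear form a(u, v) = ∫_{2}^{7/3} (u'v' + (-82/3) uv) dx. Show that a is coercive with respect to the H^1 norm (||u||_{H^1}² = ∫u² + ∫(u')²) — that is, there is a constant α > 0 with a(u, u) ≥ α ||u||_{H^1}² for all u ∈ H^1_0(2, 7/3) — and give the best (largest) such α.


α = (-82 + 27*π^2)/(3*(1 + 9*π^2))

Coercivity of a(·,·) on H^1_0(2, 7/3) means a(u, u) ≥ α ||u||_{H^1}² for every u ∈ H^1_0.
The interval has length L = 1/3, and Poincaré/coercivity depend only on L. Here a(u, u) = ∫(u')² + (-82/3)·∫u².
Here c = -82/3 < 0 with |c| < (π/L)² = 9*π^2, so coercivity still holds. The condition a(u,u) ≥ α||u||_{H^1}² reads (1−α)∫(u')² ≥ (α−c)∫u². Any admissible α is ≤ 1 (rapidly oscillating u have ∫u²/∫(u')² → 0), and α = 1 would force 0 ≥ (1−c)∫u², impossible since c < 1; so 1−α > 0. By the sharp Poincaré inequality on H^1_0 of an interval of length L, ∫(u')² ≥ (π/L)²∫u² with equality for the first sine mode sin(π(x−x₀)/L) (x₀ the left endpoint), so the inequality holds for all u iff (1−α)(π/L)² ≥ α − c, i.e. α ≤ ((π/L)² + c)/((π/L)² + 1) = (1 + c(L/π)²)/(1 + (L/π)²). (Direct route, valid since c ≤ 0: Poincaré gives c∫u² ≥ c(L/π)²∫(u')², so a(u,u) ≥ (1 + c(L/π)²)∫(u')², while ||u||_{H^1}² ≤ (1 + (L/π)²)∫(u')²; dividing yields the same α.) With (π/L)² = 9*π^2 and c = -82/3, the largest admissible constant is α = ((π/L)² + c)/((π/L)² + 1).
Simplifying, α = (-82 + 27*π^2)/(3*(1 + 9*π^2)).


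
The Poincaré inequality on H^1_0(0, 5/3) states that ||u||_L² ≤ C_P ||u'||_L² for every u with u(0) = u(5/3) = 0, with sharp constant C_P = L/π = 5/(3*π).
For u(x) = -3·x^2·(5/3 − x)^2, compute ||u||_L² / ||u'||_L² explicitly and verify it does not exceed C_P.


||u||_L² / ||u'||_L² = 5*sqrt(3)/18 < C_P = 5/(3*π).

u(x) = -3·x^2·(5/3 − x)^2, so u'(x) = 2*x*(-18*x^2 + 45*x - 25)/3.
u(x) = -3·x^2·(5/3 − x)^2 vanishes at x = 0 and x = 5/3, so u ∈ H^1_0(0, 5/3). Differentiate via the product rule and integrate the resulting polynomials term by term.
  ∫_0^5/3 u² dx = ∫_0^5/3 (9*x^8 - 60*x^7 + 150*x^6 - 500*x^5/3 + 625*x^4/9) dx. Term by term:
    ∫_0^5/3 9*x^8 dx = 1953125/19683;  ∫_0^5/3 -60*x^7 dx = -1953125/4374;  ∫_0^5/3 150*x^6 dx = 3906250/5103;
    ∫_0^5/3 -500*x^5/3 dx = -3906250/6561;  ∫_0^5/3 625*x^4/9 dx = 390625/2187.
  Sum: 1953125/19683 − 1953125/4374 + 3906250/5103 − 3906250/6561 + 390625/2187 = 390625/275562.
  ∫_0^5/3 (u')² dx = ∫_0^5/3 (144*x^6 - 720*x^5 + 1300*x^4 - 1000*x^3 + 2500*x^2/9) dx. Term by term:
    ∫_0^5/3 144*x^6 dx = 1250000/1701;  ∫_0^5/3 -720*x^5 dx = -625000/243;  ∫_0^5/3 1300*x^4 dx = 812500/243;
    ∫_0^5/3 -1000*x^3 dx = -156250/81;  ∫_0^5/3 2500*x^2/9 dx = 312500/729.
  Sum: 1250000/1701 − 625000/243 + 812500/243 − 156250/81 + 312500/729 = 31250/5103.
∫_0^5/3 u² dx = 390625/275562, so ||u||_L² = 625*sqrt(42)/3402.
∫_0^5/3 (u')² dx = 31250/5103, so ||u'||_L² = 125*sqrt(14)/189.
Ratio ||u||_L² / ||u'||_L² = 5*sqrt(3)/18.
Sharp Poincaré constant on H^1_0(0, 5/3) is C_P = L/π = 5/(3*π), achieved by sin(3*π/5·x).
A polynomial bump cannot attain the sharp Poincaré constant (only the first sine eigenfunction does), so the ratio is strictly less than C_P, consistent with ||u||_L² ≤ C_P ||u'||_L².


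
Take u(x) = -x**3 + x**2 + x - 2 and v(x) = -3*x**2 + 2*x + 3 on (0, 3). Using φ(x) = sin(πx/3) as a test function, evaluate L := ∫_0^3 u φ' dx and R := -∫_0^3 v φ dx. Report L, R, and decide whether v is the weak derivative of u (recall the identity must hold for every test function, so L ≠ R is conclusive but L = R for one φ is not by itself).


LHS = -324/π^3 + 57/π, RHS = -324/π^3 + 45/π. No, v is not the weak derivative of u.

u(x) = -x**3 + x**2 + x - 2, classical derivative u'(x) = -3*x**2 + 2*x + 1.
φ(x) = sin(πx/3), so φ'(x) = π*cos(π*x/3)/3.
Note φ(0) = φ(3) = 0, so the boundary term u·φ vanishes.
LHS = ∫_0^3 u(x) φ'(x) dx = ∫_0^3 (-π*x^3*cos(π*x/3)/3 + π*x^2*cos(π*x/3)/3 + π*x*cos(π*x/3)/3 - 2*π*cos(π*x/3)/3) dx. Term by term:
  ∫_0^3 -2*π*cos(π*x/3)/3 dx = 0;  ∫_0^3 -π*x^3*cos(π*x/3)/3 dx = -324/π^3 + 81/π;  ∫_0^3 π*x*cos(π*x/3)/3 dx = -6/π;
  ∫_0^3 π*x^2*cos(π*x/3)/3 dx = -18/π.
Sum: 0 + -324/π^3 + 81/π − 6/π − 18/π = -324/π^3 + 57/π.
So LHS = -324/π^3 + 57/π.
∫_0^3 v(x) φ(x) dx = ∫_0^3 (-3*x^2*sin(π*x/3) + 2*x*sin(π*x/3) + 3*sin(π*x/3)) dx. Term by term:
  ∫_0^3 3*sin(π*x/3) dx = 18/π;  ∫_0^3 -3*x^2*sin(π*x/3) dx = -81/π + 324/π^3;  ∫_0^3 2*x*sin(π*x/3) dx = 18/π.
Sum: 18/π + -81/π + 324/π^3 + 18/π = -45/π + 324/π^3.
So RHS = -∫_0^3 v(x) φ(x) dx = -324/π^3 + 45/π.
LHS − RHS = 12/π ≠ 0, so the identity fails.
(For a valid weak derivative the identity must hold for EVERY test function, in particular this one. The failure shows v is NOT the weak derivative of u.)
Correct weak derivative would be u'(x) = -3*x**2 + 2*x + 1.


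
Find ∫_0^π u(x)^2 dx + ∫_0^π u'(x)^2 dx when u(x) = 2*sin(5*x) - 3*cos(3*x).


||u||_{H^1(0,π)}^2 = 97*π

u'(x) = 9*sin(3*x) + 10*cos(5*x).
Expand u² and (u')² and integrate term by term on (0, π), using: for integers n ≥ 1, ∫_0^π sin²(nx) dx = ∫_0^π cos²(nx) dx = π/2; for n ≠ n', ∫_0^π sin(nx)sin(n'x) dx = ∫_0^π cos(nx)cos(n'x) dx = 0; and by product-to-sum, ∫_0^π sin(nx)cos(n'x) dx = ½∫_0^π [sin((n+n')x) + sin((n−n')x)] dx, which is 0 when n+n' is even and 2n/(n²−n'²) when n+n' is odd (it need not vanish on (0, π)).
  u² squared terms: (-3)²·∫cos(3x)² dx = 9·π/2 = 9*π/2;  (2)²·∫sin(5x)² dx = 4·π/2 = 2*π.
  u² cross terms: 2·(-3)·(2)·∫cos(3x)·sin(5x) dx = -12·(0) = 0.
  So ∫_0^π u² dx = 9*π/2 + 2*π + 0 = 13*π/2.
  (u')² squared terms: (9)²·∫sin(3x)² dx = 81·π/2 = 81*π/2;  (10)²·∫cos(5x)² dx = 100·π/2 = 50*π.
  (u')² cross terms: 2·(9)·(10)·∫sin(3x)·cos(5x) dx = 180·(0) = 0.
  So ∫_0^π (u')² dx = 81*π/2 + 50*π + 0 = 181*π/2.
||u||_{H^1}^2 = (13*π/2) + (181*π/2) = 97*π.


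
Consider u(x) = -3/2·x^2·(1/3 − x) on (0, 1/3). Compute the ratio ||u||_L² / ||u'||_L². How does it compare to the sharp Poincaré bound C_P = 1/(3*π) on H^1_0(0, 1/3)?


||u||_L² / ||u'||_L² = sqrt(14)/42 < C_P = 1/(3*π).

u(x) = -3/2·x^2·(1/3 − x), so u'(x) = x*(9*x - 2)/2.
u(x) = -3/2·x^2·(1/3 − x) vanishes at x = 0 and x = 1/3, so u ∈ H^1_0(0, 1/3). Differentiate via the product rule and integrate the resulting polynomials term by term.
  ∫_0^1/3 u² dx = ∫_0^1/3 (9*x^6/4 - 3*x^5/2 + x^4/4) dx. Term by term:
    ∫_0^1/3 9*x^6/4 dx = 1/6804;  ∫_0^1/3 -3*x^5/2 dx = -1/2916;  ∫_0^1/3 x^4/4 dx = 1/4860.
  Sum: 1/6804 − 1/2916 + 1/4860 = 1/102060.
  ∫_0^1/3 (u')² dx = ∫_0^1/3 (81*x^4/4 - 9*x^3 + x^2) dx. Term by term:
    ∫_0^1/3 81*x^4/4 dx = 1/60;  ∫_0^1/3 -9*x^3 dx = -1/36;  ∫_0^1/3 x^2 dx = 1/81.
  Sum: 1/60 − 1/36 + 1/81 = 1/810.
∫_0^1/3 u² dx = 1/102060, so ||u||_L² = sqrt(35)/1890.
∫_0^1/3 (u')² dx = 1/810, so ||u'||_L² = sqrt(10)/90.
Ratio ||u||_L² / ||u'||_L² = sqrt(14)/42.
Sharp Poincaré constant on H^1_0(0, 1/3) is C_P = L/π = 1/(3*π), achieved by sin(3*π·x).
A polynomial bump cannot attain the sharp Poincaré constant (only the first sine eigenfunction does), so the ratio is strictly less than C_P, consistent with ||u||_L² ≤ C_P ||u'||_L².


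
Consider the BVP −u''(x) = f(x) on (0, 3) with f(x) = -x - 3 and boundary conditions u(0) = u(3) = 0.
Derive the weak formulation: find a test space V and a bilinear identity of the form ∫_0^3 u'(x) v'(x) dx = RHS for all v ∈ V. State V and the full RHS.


V = H^1_0(0, 3) (so v(0) = v(3) = 0); weak form: ∫_0^3 u'v' dx = ∫_0^3 (-x - 3) v dx for all v ∈ V.

Multiply both sides by a test function v and integrate from 0 to 3:
  ∫_0^3 −u''(x) v(x) dx = ∫_0^3 f(x) v(x) dx.
Integrate the LHS by parts once:
  ∫_0^3 −u'' v dx = −[u'(x) v(x)]_0^3 + ∫_0^3 u'(x) v'(x) dx.
Thus ∫_0^3 u'(x) v'(x) dx = ∫_0^3 f(x) v(x) dx + [u'(x) v(x)]_0^3.
Choose V so that boundary terms are either known or forced to vanish.
u is Dirichlet: u(0) = u(3) = 0. Let V = H^1_0(0, 3); then v(0) = v(3) = 0, and [u' v]_0^3 = 0.
Weak formulation: find u (satisfying any essential BC) such that ∫_0^3 u'(x) v'(x) dx = ∫_0^3 f v dx for all v ∈ V.
Substituting f(x) = -x - 3, the right-hand side is ∫_0^3 (-x - 3) v dx.


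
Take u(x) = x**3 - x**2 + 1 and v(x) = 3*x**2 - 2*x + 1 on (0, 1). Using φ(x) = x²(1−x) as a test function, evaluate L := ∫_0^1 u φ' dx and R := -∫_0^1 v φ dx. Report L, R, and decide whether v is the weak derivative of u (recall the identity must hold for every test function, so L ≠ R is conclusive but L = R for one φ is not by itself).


LHS = 0, RHS = -1/12. No, v is not the weak derivative of u.

u(x) = x**3 - x**2 + 1, classical derivative u'(x) = 3*x**2 - 2*x.
φ(x) = x²(1−x), so φ'(x) = x*(2 - 3*x).
Note φ(0) = φ(1) = 0, so the boundary term u·φ vanishes.
LHS = ∫_0^1 u(x) φ'(x) dx = ∫_0^1 (-3*x^5 + 5*x^4 - 2*x^3 - 3*x^2 + 2*x) dx. Term by term:
  ∫_0^1 -3*x^5 dx = -1/2;  ∫_0^1 5*x^4 dx = 1;  ∫_0^1 -2*x^3 dx = -1/2;
  ∫_0^1 -3*x^2 dx = -1;  ∫_0^1 2*x dx = 1.
Sum: -1/2 + 1 − 1/2 − 1 + 1 = 0.
So LHS = 0.
∫_0^1 v(x) φ(x) dx = ∫_0^1 (-3*x^5 + 5*x^4 - 3*x^3 + x^2) dx. Term by term:
  ∫_0^1 -3*x^5 dx = -1/2;  ∫_0^1 5*x^4 dx = 1;  ∫_0^1 -3*x^3 dx = -3/4;
  ∫_0^1 x^2 dx = 1/3.
Sum: -1/2 + 1 − 3/4 + 1/3 = 1/12.
So RHS = -∫_0^1 v(x) φ(x) dx = -1/12.
LHS − RHS = 1/12 ≠ 0, so the identity fails.
(For a valid weak derivative the identity must hold for EVERY test function, in particular this one. The failure shows v is NOT the weak derivative of u.)
Correct weak derivative would be u'(x) = 3*x**2 - 2*x.


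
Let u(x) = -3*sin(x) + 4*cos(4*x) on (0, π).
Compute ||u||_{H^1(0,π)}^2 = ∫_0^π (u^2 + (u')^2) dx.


||u||_{H^1(0,π)}^2 = 272/5 + 145*π

u'(x) = -16*sin(4*x) - 3*cos(x).
Expand u² and (u')² and integrate term by term on (0, π), using: for integers n ≥ 1, ∫_0^π sin²(nx) dx = ∫_0^π cos²(nx) dx = π/2; for n ≠ n', ∫_0^π sin(nx)sin(n'x) dx = ∫_0^π cos(nx)cos(n'x) dx = 0; and by product-to-sum, ∫_0^π sin(nx)cos(n'x) dx = ½∫_0^π [sin((n+n')x) + sin((n−n')x)] dx, which is 0 when n+n' is even and 2n/(n²−n'²) when n+n' is odd (it need not vanish on (0, π)).
  u² squared terms: (-3)²·∫sin(x)² dx = 9·π/2 = 9*π/2;  (4)²·∫cos(4x)² dx = 16·π/2 = 8*π.
  u² cross terms: 2·(-3)·(4)·∫sin(x)·cos(4x) dx = -24·(-2/15) = 16/5.
  So ∫_0^π u² dx = 9*π/2 + 8*π + 16/5 = 16/5 + 25*π/2.
  (u')² squared terms: (-16)²·∫sin(4x)² dx = 256·π/2 = 128*π;  (-3)²·∫cos(x)² dx = 9·π/2 = 9*π/2.
  (u')² cross terms: 2·(-16)·(-3)·∫sin(4x)·cos(x) dx = 96·(8/15) = 256/5.
  So ∫_0^π (u')² dx = 128*π + 9*π/2 + 256/5 = 256/5 + 265*π/2.
||u||_{H^1}^2 = (16/5 + 25*π/2) + (256/5 + 265*π/2) = 272/5 + 145*π.


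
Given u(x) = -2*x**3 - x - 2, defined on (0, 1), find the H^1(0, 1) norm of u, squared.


||u||_{H^1}^2 = 460/21

The H^1 norm (squared) on an interval (0, L) is
  ||u||_{H^1}^2 = ∫_0^L u(x)^2 dx + ∫_0^L u'(x)^2 dx.
Compute u'(x) = -6*x**2 - 1.
Then u(x)^2 = 4*x**6 + 4*x**4 + 8*x**3 + x**2 + 4*x + 4 and u'(x)^2 = 36*x**4 + 12*x**2 + 1.
Integrate each monomial from 0 to 1 using ∫_0^1 c·x^n dx = c·1^(n+1)/(n+1):
  ∫_0^1 u(x)^2 dx = ∫_0^1 (4*x^6 + 4*x^4 + 8*x^3 + x^2 + 4*x + 4) dx. Term by term:
    ∫_0^1 4*x^6 dx = 4/7;  ∫_0^1 4*x^4 dx = 4/5;  ∫_0^1 8*x^3 dx = 2;
    ∫_0^1 x^2 dx = 1/3;  ∫_0^1 4*x dx = 2;  ∫_0^1 4 dx = 4.
  Sum: 4/7 + 4/5 + 2 + 1/3 + 2 + 4 = 1019/105.
  ∫_0^1 u'(x)^2 dx = ∫_0^1 (36*x^4 + 12*x^2 + 1) dx. Term by term:
    ∫_0^1 36*x^4 dx = 36/5;  ∫_0^1 12*x^2 dx = 4;  ∫_0^1 1 dx = 1.
  Sum: 36/5 + 4 + 1 = 61/5.
Adding: ||u||_{H^1}^2 = 1019/105 + 61/5 = 460/21.


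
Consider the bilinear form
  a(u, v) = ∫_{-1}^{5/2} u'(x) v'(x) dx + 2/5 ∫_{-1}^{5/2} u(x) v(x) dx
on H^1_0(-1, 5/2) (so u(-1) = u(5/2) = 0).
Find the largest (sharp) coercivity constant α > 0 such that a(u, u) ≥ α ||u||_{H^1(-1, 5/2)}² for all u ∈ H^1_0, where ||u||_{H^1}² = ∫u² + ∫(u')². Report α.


α = 2*(49 + 10*π^2)/(5*(4*π^2 + 49))

Coercivity of a(·,·) on H^1_0(-1, 5/2) means a(u, u) ≥ α ||u||_{H^1}² for every u ∈ H^1_0.
The interval has length L = 7/2, and Poincaré/coercivity depend only on L. Here a(u, u) = ∫(u')² + (2/5)·∫u².
Here 0 < c = 2/5 < 1. The condition a(u,u) ≥ α||u||_{H^1}² reads (1−α)∫(u')² ≥ (α−c)∫u². Any admissible α is ≤ 1 (rapidly oscillating u have ∫u²/∫(u')² → 0), and α = 1 would force 0 ≥ (1−c)∫u², impossible since c < 1; so 1−α > 0. By the sharp Poincaré inequality on H^1_0 of an interval of length L, ∫(u')² ≥ (π/L)²∫u² with equality for the first sine mode sin(π(x−x₀)/L) (x₀ the left endpoint), so the inequality holds for all u iff (1−α)(π/L)² ≥ α − c, i.e. α ≤ ((π/L)² + c)/((π/L)² + 1) = (1 + c(L/π)²)/(1 + (L/π)²). With (π/L)² = 4*π^2/49 and c = 2/5, the largest admissible constant is α = ((π/L)² + c)/((π/L)² + 1).
Simplifying, α = 2*(49 + 10*π^2)/(5*(4*π^2 + 49)).


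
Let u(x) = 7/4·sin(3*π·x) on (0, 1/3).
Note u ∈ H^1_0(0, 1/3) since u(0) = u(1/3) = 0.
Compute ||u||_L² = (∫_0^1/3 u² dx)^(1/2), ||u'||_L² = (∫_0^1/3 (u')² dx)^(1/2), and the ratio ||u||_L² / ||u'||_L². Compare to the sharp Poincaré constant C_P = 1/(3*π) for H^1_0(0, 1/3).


||u||_L² / ||u'||_L² = 1/(3*π) = C_P.

u(x) = 7/4·sin(3*π·x), so u'(x) = 21*π*cos(3*π*x)/4.
Writing u(x) = A·sin(kπx/L) with A = 7/4 and k = 1, use ∫_0^L sin²(kπx/L) dx = L/2 and ∫_0^L cos²(kπx/L) dx = L/2.
u² = 49/16·sin²(3*π·x) and (u')² = 441*π^2/16·cos²(3*π·x), and each of sin², cos² integrates to L/2 = 1/6 over (0, 1/3).
∫_0^1/3 u² dx = 49/96, so ||u||_L² = 7*sqrt(6)/24.
∫_0^1/3 (u')² dx = 147*π^2/32, so ||u'||_L² = 7*sqrt(6)*π/8.
Ratio ||u||_L² / ||u'||_L² = 1/(3*π).
Sharp Poincaré constant on H^1_0(0, 1/3) is C_P = L/π = 1/(3*π), achieved by sin(3*π·x).
This is the k = 1 eigenfunction (up to amplitude), so the ratio equals the sharp Poincaré constant exactly.


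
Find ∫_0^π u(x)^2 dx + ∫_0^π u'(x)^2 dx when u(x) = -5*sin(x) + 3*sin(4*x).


||u||_{H^1(0,π)}^2 = 203*π/2

u'(x) = -5*cos(x) + 12*cos(4*x).
Expand u² and (u')² and integrate term by term on (0, π), using: for integers n ≥ 1, ∫_0^π sin²(nx) dx = ∫_0^π cos²(nx) dx = π/2; for n ≠ n', ∫_0^π sin(nx)sin(n'x) dx = ∫_0^π cos(nx)cos(n'x) dx = 0; and by product-to-sum, ∫_0^π sin(nx)cos(n'x) dx = ½∫_0^π [sin((n+n')x) + sin((n−n')x)] dx, which is 0 when n+n' is even and 2n/(n²−n'²) when n+n' is odd (it need not vanish on (0, π)).
  u² squared terms: (-5)²·∫sin(x)² dx = 25·π/2 = 25*π/2;  (3)²·∫sin(4x)² dx = 9·π/2 = 9*π/2.
  u² cross terms: 2·(-5)·(3)·∫sin(x)·sin(4x) dx = -30·(0) = 0.
  So ∫_0^π u² dx = 25*π/2 + 9*π/2 + 0 = 17*π.
  (u')² squared terms: (-5)²·∫cos(x)² dx = 25·π/2 = 25*π/2;  (12)²·∫cos(4x)² dx = 144·π/2 = 72*π.
  (u')² cross terms: 2·(-5)·(12)·∫cos(x)·cos(4x) dx = -120·(0) = 0.
  So ∫_0^π (u')² dx = 25*π/2 + 72*π + 0 = 169*π/2.
||u||_{H^1}^2 = (17*π) + (169*π/2) = 203*π/2.


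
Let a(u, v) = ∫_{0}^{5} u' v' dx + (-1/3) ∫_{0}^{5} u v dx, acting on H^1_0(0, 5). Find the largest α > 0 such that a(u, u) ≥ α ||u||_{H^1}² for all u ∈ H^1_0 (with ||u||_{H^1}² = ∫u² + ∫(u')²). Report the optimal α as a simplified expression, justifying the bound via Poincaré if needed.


α = (-25/3 + π^2)/(π^2 + 25)

Coercivity of a(·,·) on H^1_0(0, 5) means a(u, u) ≥ α ||u||_{H^1}² for every u ∈ H^1_0.
The interval has length L = 5, and Poincaré/coercivity depend only on L. Here a(u, u) = ∫(u')² + (-1/3)·∫u².
Here c = -1/3 < 0 with |c| < (π/L)² = π^2/25, so coercivity still holds. The condition a(u,u) ≥ α||u||_{H^1}² reads (1−α)∫(u')² ≥ (α−c)∫u². Any admissible α is ≤ 1 (rapidly oscillating u have ∫u²/∫(u')² → 0), and α = 1 would force 0 ≥ (1−c)∫u², impossible since c < 1; so 1−α > 0. By the sharp Poincaré inequality on H^1_0 of an interval of length L, ∫(u')² ≥ (π/L)²∫u² with equality for the first sine mode sin(π(x−x₀)/L) (x₀ the left endpoint), so the inequality holds for all u iff (1−α)(π/L)² ≥ α − c, i.e. α ≤ ((π/L)² + c)/((π/L)² + 1) = (1 + c(L/π)²)/(1 + (L/π)²). (Direct route, valid since c ≤ 0: Poincaré gives c∫u² ≥ c(L/π)²∫(u')², so a(u,u) ≥ (1 + c(L/π)²)∫(u')², while ||u||_{H^1}² ≤ (1 + (L/π)²)∫(u')²; dividing yields the same α.) With (π/L)² = π^2/25 and c = -1/3, the largest admissible constant is α = ((π/L)² + c)/((π/L)² + 1).
Simplifying, α = (-25/3 + π^2)/(π^2 + 25).


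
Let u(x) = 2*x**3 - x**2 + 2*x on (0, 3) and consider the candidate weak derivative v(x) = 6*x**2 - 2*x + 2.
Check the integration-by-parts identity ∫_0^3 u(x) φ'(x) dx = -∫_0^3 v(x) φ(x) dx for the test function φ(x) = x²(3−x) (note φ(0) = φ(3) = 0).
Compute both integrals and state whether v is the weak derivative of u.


LHS = -135, RHS = -135. Yes, v = u' weakly.

u(x) = 2*x**3 - x**2 + 2*x, classical derivative u'(x) = 6*x**2 - 2*x + 2.
φ(x) = x²(3−x), so φ'(x) = 3*x*(2 - x).
Note φ(0) = φ(3) = 0, so the boundary term u·φ vanishes.
LHS = ∫_0^3 u(x) φ'(x) dx = ∫_0^3 (-6*x^5 + 15*x^4 - 12*x^3 + 12*x^2) dx. Term by term:
  ∫_0^3 -6*x^5 dx = -729;  ∫_0^3 15*x^4 dx = 729;  ∫_0^3 -12*x^3 dx = -243;
  ∫_0^3 12*x^2 dx = 108.
Sum: -729 + 729 − 243 + 108 = -135.
So LHS = -135.
∫_0^3 v(x) φ(x) dx = ∫_0^3 (-6*x^5 + 20*x^4 - 8*x^3 + 6*x^2) dx. Term by term:
  ∫_0^3 -6*x^5 dx = -729;  ∫_0^3 20*x^4 dx = 972;  ∫_0^3 -8*x^3 dx = -162;
  ∫_0^3 6*x^2 dx = 54.
Sum: -729 + 972 − 162 + 54 = 135.
So RHS = -∫_0^3 v(x) φ(x) dx = -135.
LHS = RHS, so the identity holds for this test φ.
Moreover u is smooth here and v(x) = u'(x) = 6*x**2 - 2*x + 2 pointwise, so the identity holds for every test function. Hence v is the weak derivative of u.


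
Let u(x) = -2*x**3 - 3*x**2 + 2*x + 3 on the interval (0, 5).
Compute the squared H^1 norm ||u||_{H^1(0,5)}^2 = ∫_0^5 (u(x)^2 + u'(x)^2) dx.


||u||_{H^1}^2 = 2233340/21

The H^1 norm (squared) on an interval (0, L) is
  ||u||_{H^1}^2 = ∫_0^L u(x)^2 dx + ∫_0^L u'(x)^2 dx.
Compute u'(x) = -6*x**2 - 6*x + 2.
Then u(x)^2 = 4*x**6 + 12*x**5 + x**4 - 24*x**3 - 14*x**2 + 12*x + 9 and u'(x)^2 = 36*x**4 + 72*x**3 + 12*x**2 - 24*x + 4.
Integrate each monomial from 0 to 5 using ∫_0^5 c·x^n dx = c·5^(n+1)/(n+1):
  ∫_0^5 u(x)^2 dx = ∫_0^5 (4*x^6 + 12*x^5 + x^4 - 24*x^3 - 14*x^2 + 12*x + 9) dx. Term by term:
    ∫_0^5 4*x^6 dx = 312500/7;  ∫_0^5 12*x^5 dx = 31250;  ∫_0^5 x^4 dx = 625;
    ∫_0^5 -24*x^3 dx = -3750;  ∫_0^5 -14*x^2 dx = -1750/3;  ∫_0^5 12*x dx = 150;
    ∫_0^5 9 dx = 45.
  Sum: 312500/7 + 31250 + 625 − 3750 − 1750/3 + 150 + 45 = 1519970/21.
  ∫_0^5 u'(x)^2 dx = ∫_0^5 (36*x^4 + 72*x^3 + 12*x^2 - 24*x + 4) dx. Term by term:
    ∫_0^5 36*x^4 dx = 22500;  ∫_0^5 72*x^3 dx = 11250;  ∫_0^5 12*x^2 dx = 500;
    ∫_0^5 -24*x dx = -300;  ∫_0^5 4 dx = 20.
  Sum: 22500 + 11250 + 500 − 300 + 20 = 33970.
Adding: ||u||_{H^1}^2 = 1519970/21 + 33970 = 2233340/21.


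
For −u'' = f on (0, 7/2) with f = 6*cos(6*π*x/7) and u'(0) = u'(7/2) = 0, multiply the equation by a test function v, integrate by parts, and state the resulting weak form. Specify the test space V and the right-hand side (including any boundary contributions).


V = H^1(0, 7/2) (no boundary constraint on v; u is determined up to an additive constant); weak form: ∫_0^7/2 u'v' dx = ∫_0^7/2 (6*cos(6*π*x/7)) v dx for all v ∈ V.

Multiply both sides by a test function v and integrate from 0 to 7/2:
  ∫_0^7/2 −u''(x) v(x) dx = ∫_0^7/2 f(x) v(x) dx.
Integrate the LHS by parts once:
  ∫_0^7/2 −u'' v dx = −[u'(x) v(x)]_0^7/2 + ∫_0^7/2 u'(x) v'(x) dx.
Thus ∫_0^7/2 u'(x) v'(x) dx = ∫_0^7/2 f(x) v(x) dx + [u'(x) v(x)]_0^7/2.
Choose V so that boundary terms are either known or forced to vanish.
u has homogeneous Neumann: u'(0) = u'(7/2) = 0. So [u' v]_0^7/2 = 0·v(7/2) − 0·v(0) = 0 for any v; take V = H^1(0, 7/2).
Weak formulation: find u (satisfying any essential BC) such that ∫_0^7/2 u'(x) v'(x) dx = ∫_0^7/2 f v dx for all v ∈ V (homogeneous Neumann, so boundary terms vanish).
Substituting f(x) = 6*cos(6*π*x/7), the right-hand side is ∫_0^7/2 (6*cos(6*π*x/7)) v dx.
Compatibility check (pure Neumann): taking v ≡ 1 ∈ V gives 0 = ∫_0^7/2 f dx + (0) − (0), i.e. ∫_0^7/2 f dx must equal u'(0) − u'(7/2) = 0. Indeed ∫_0^7/2 (6*cos(6*π*x/7)) dx = 0, so the data are compatible. The solution is then unique only up to an additive constant (fix it e.g. by requiring ∫_0^7/2 u dx = 0).


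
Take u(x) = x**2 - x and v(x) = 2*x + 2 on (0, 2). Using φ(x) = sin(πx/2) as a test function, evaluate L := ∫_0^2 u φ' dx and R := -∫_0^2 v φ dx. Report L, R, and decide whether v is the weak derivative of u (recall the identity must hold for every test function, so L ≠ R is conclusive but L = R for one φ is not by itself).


LHS = -4/π, RHS = -16/π. No, v is not the weak derivative of u.

u(x) = x**2 - x, classical derivative u'(x) = 2*x - 1.
φ(x) = sin(πx/2), so φ'(x) = π*cos(π*x/2)/2.
Note φ(0) = φ(2) = 0, so the boundary term u·φ vanishes.
LHS = ∫_0^2 u(x) φ'(x) dx = ∫_0^2 (π*x^2*cos(π*x/2)/2 - π*x*cos(π*x/2)/2) dx. Term by term:
  ∫_0^2 π*x^2*cos(π*x/2)/2 dx = -8/π;  ∫_0^2 -π*x*cos(π*x/2)/2 dx = 4/π.
Sum: -8/π + 4/π = -4/π.
So LHS = -4/π.
∫_0^2 v(x) φ(x) dx = ∫_0^2 (2*x*sin(π*x/2) + 2*sin(π*x/2)) dx. Term by term:
  ∫_0^2 2*sin(π*x/2) dx = 8/π;  ∫_0^2 2*x*sin(π*x/2) dx = 8/π.
Sum: 8/π + 8/π = 16/π.
So RHS = -∫_0^2 v(x) φ(x) dx = -16/π.
LHS − RHS = 12/π ≠ 0, so the identity fails.
(For a valid weak derivative the identity must hold for EVERY test function, in particular this one. The failure shows v is NOT the weak derivative of u.)
Correct weak derivative would be u'(x) = 2*x - 1.


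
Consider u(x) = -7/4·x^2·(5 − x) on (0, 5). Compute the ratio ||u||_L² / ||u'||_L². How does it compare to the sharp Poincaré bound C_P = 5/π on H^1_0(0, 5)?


||u||_L² / ||u'||_L² = 5*sqrt(14)/14 < C_P = 5/π.

u(x) = -7/4·x^2·(5 − x), so u'(x) = 7*x*(3*x - 10)/4.
u(x) = -7/4·x^2·(5 − x) vanishes at x = 0 and x = 5, so u ∈ H^1_0(0, 5). Differentiate via the product rule and integrate the resulting polynomials term by term.
  ∫_0^5 u² dx = ∫_0^5 (49*x^6/16 - 245*x^5/8 + 1225*x^4/16) dx. Term by term:
    ∫_0^5 49*x^6/16 dx = 546875/16;  ∫_0^5 -245*x^5/8 dx = -3828125/48;  ∫_0^5 1225*x^4/16 dx = 765625/16.
  Sum: 546875/16 − 3828125/48 + 765625/16 = 109375/48.
  ∫_0^5 (u')² dx = ∫_0^5 (441*x^4/16 - 735*x^3/4 + 1225*x^2/4) dx. Term by term:
    ∫_0^5 441*x^4/16 dx = 275625/16;  ∫_0^5 -735*x^3/4 dx = -459375/16;  ∫_0^5 1225*x^2/4 dx = 153125/12.
  Sum: 275625/16 − 459375/16 + 153125/12 = 30625/24.
∫_0^5 u² dx = 109375/48, so ||u||_L² = 125*sqrt(21)/12.
∫_0^5 (u')² dx = 30625/24, so ||u'||_L² = 175*sqrt(6)/12.
Ratio ||u||_L² / ||u'||_L² = 5*sqrt(14)/14.
Sharp Poincaré constant on H^1_0(0, 5) is C_P = L/π = 5/π, achieved by sin(π/5·x).
A polynomial bump cannot attain the sharp Poincaré constant (only the first sine eigenfunction does), so the ratio is strictly less than C_P, consistent with ||u||_L² ≤ C_P ||u'||_L².


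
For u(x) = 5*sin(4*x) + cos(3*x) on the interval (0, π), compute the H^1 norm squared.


||u||_{H^1(0,π)}^2 = 800/7 + 435*π/2

u'(x) = -3*sin(3*x) + 20*cos(4*x).
Expand u² and (u')² and integrate term by term on (0, π), using: for integers n ≥ 1, ∫_0^π sin²(nx) dx = ∫_0^π cos²(nx) dx = π/2; for n ≠ n', ∫_0^π sin(nx)sin(n'x) dx = ∫_0^π cos(nx)cos(n'x) dx = 0; and by product-to-sum, ∫_0^π sin(nx)cos(n'x) dx = ½∫_0^π [sin((n+n')x) + sin((n−n')x)] dx, which is 0 when n+n' is even and 2n/(n²−n'²) when n+n' is odd (it need not vanish on (0, π)).
  u² squared terms: (5)²·∫sin(4x)² dx = 25·π/2 = 25*π/2;  (1)²·∫cos(3x)² dx = 1·π/2 = π/2.
  u² cross terms: 2·(5)·(1)·∫sin(4x)·cos(3x) dx = 10·(8/7) = 80/7.
  So ∫_0^π u² dx = 25*π/2 + π/2 + 80/7 = 80/7 + 13*π.
  (u')² squared terms: (-3)²·∫sin(3x)² dx = 9·π/2 = 9*π/2;  (20)²·∫cos(4x)² dx = 400·π/2 = 200*π.
  (u')² cross terms: 2·(-3)·(20)·∫sin(3x)·cos(4x) dx = -120·(-6/7) = 720/7.
  So ∫_0^π (u')² dx = 9*π/2 + 200*π + 720/7 = 720/7 + 409*π/2.
||u||_{H^1}^2 = (80/7 + 13*π) + (720/7 + 409*π/2) = 800/7 + 435*π/2.


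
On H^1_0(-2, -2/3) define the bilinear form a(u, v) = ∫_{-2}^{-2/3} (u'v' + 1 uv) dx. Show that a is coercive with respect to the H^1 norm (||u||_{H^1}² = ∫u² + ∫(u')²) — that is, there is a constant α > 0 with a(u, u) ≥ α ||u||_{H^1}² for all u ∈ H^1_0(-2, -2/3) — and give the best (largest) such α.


α = 1

Coercivity of a(·,·) on H^1_0(-2, -2/3) means a(u, u) ≥ α ||u||_{H^1}² for every u ∈ H^1_0.
The interval has length L = 4/3, and Poincaré/coercivity depend only on L. Here a(u, u) = ∫(u')² + (1)·∫u².
Here c = 1 ≥ 1, so a(u,u) = ∫(u')² + c∫u² ≥ ∫(u')² + ∫u² = ||u||_{H^1}², i.e. α = 1 works. No larger α is possible: a(u,u) ≥ α||u||_{H^1}² means (1−α)∫(u')² ≥ (α−c)∫u², and for the modes u_n = sin(nπ(x−x₀)/L) (x₀ the left endpoint) one has ∫u_n²/∫(u_n')² = (L/(nπ))² → 0, so a(u_n,u_n)/||u_n||_{H^1}² → 1. Hence the optimal constant is α = 1.
Therefore α = 1.


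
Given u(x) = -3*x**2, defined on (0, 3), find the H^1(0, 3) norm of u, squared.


||u||_{H^1}^2 = 3807/5

The H^1 norm (squared) on an interval (0, L) is
  ||u||_{H^1}^2 = ∫_0^L u(x)^2 dx + ∫_0^L u'(x)^2 dx.
Compute u'(x) = -6*x.
Then u(x)^2 = 9*x**4 and u'(x)^2 = 36*x**2.
Integrate each monomial from 0 to 3 using ∫_0^3 c·x^n dx = c·3^(n+1)/(n+1):
  ∫_0^3 u(x)^2 dx = ∫_0^3 (9*x^4) dx. Term by term:
    ∫_0^3 9*x^4 dx = 2187/5.
  ∫_0^3 u'(x)^2 dx = ∫_0^3 (36*x^2) dx. Term by term:
    ∫_0^3 36*x^2 dx = 324.
Adding: ||u||_{H^1}^2 = 2187/5 + 324 = 3807/5.


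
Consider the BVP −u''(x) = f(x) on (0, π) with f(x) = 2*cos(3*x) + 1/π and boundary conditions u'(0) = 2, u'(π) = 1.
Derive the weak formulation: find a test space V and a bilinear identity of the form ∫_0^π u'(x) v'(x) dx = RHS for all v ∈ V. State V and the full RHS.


V = H^1(0, π) (v unrestricted at boundary; u is determined up to an additive constant); weak form: ∫_0^π u'v' dx = ∫_0^π (2*cos(3*x) + 1/π) v dx + v(π) − 2·v(0) for all v ∈ V.

Multiply both sides by a test function v and integrate from 0 to π:
  ∫_0^π −u''(x) v(x) dx = ∫_0^π f(x) v(x) dx.
Integrate the LHS by parts once:
  ∫_0^π −u'' v dx = −[u'(x) v(x)]_0^π + ∫_0^π u'(x) v'(x) dx.
Thus ∫_0^π u'(x) v'(x) dx = ∫_0^π f(x) v(x) dx + [u'(x) v(x)]_0^π.
Choose V so that boundary terms are either known or forced to vanish.
u has inhomogeneous Neumann u'(0) = 2, u'(π) = 1. [u' v]_0^π = (1)·v(π) − (2)·v(0) = v(π) − 2·v(0). Take V = H^1(0, π); boundary term becomes part of RHS.
Weak formulation: find u (satisfying any essential BC) such that ∫_0^π u'(x) v'(x) dx = ∫_0^π f v dx + v(π) − 2·v(0) for all v ∈ V (Neumann data are natural BCs: they enter the RHS as boundary terms).
Substituting f(x) = 2*cos(3*x) + 1/π, the right-hand side is ∫_0^π (2*cos(3*x) + 1/π) v dx + v(π) − 2·v(0).
Compatibility check (pure Neumann): taking v ≡ 1 ∈ V gives 0 = ∫_0^π f dx + (1) − (2), i.e. ∫_0^π f dx must equal u'(0) − u'(π) = 1. Indeed ∫_0^π (2*cos(3*x) + 1/π) dx = 1, so the data are compatible. The solution is then unique only up to an additive constant (fix it e.g. by requiring ∫_0^π u dx = 0).


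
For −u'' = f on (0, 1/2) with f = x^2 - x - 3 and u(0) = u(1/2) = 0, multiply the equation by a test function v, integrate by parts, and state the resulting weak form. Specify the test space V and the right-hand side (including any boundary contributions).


V = H^1_0(0, 1/2) (so v(0) = v(1/2) = 0); weak form: ∫_0^1/2 u'v' dx = ∫_0^1/2 (x^2 - x - 3) v dx for all v ∈ V.

Multiply both sides by a test function v and integrate from 0 to 1/2:
  ∫_0^1/2 −u''(x) v(x) dx = ∫_0^1/2 f(x) v(x) dx.
Integrate the LHS by parts once:
  ∫_0^1/2 −u'' v dx = −[u'(x) v(x)]_0^1/2 + ∫_0^1/2 u'(x) v'(x) dx.
Thus ∫_0^1/2 u'(x) v'(x) dx = ∫_0^1/2 f(x) v(x) dx + [u'(x) v(x)]_0^1/2.
Choose V so that boundary terms are either known or forced to vanish.
u is Dirichlet: u(0) = u(1/2) = 0. Let V = H^1_0(0, 1/2); then v(0) = v(1/2) = 0, and [u' v]_0^1/2 = 0.
Weak formulation: find u (satisfying any essential BC) such that ∫_0^1/2 u'(x) v'(x) dx = ∫_0^1/2 f v dx for all v ∈ V.
Substituting f(x) = x^2 - x - 3, the right-hand side is ∫_0^1/2 (x^2 - x - 3) v dx.


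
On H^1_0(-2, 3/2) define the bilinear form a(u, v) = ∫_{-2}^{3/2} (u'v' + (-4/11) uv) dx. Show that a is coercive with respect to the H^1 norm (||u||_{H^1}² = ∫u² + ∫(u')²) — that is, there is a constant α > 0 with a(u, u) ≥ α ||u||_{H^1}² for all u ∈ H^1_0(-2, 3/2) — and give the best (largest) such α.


α = 4*(-49 + 11*π^2)/(11*(4*π^2 + 49))

Coercivity of a(·,·) on H^1_0(-2, 3/2) means a(u, u) ≥ α ||u||_{H^1}² for every u ∈ H^1_0.
The interval has length L = 7/2, and Poincaré/coercivity depend only on L. Here a(u, u) = ∫(u')² + (-4/11)·∫u².
Here c = -4/11 < 0 with |c| < (π/L)² = 4*π^2/49, so coercivity still holds. The condition a(u,u) ≥ α||u||_{H^1}² reads (1−α)∫(u')² ≥ (α−c)∫u². Any admissible α is ≤ 1 (rapidly oscillating u have ∫u²/∫(u')² → 0), and α = 1 would force 0 ≥ (1−c)∫u², impossible since c < 1; so 1−α > 0. By the sharp Poincaré inequality on H^1_0 of an interval of length L, ∫(u')² ≥ (π/L)²∫u² with equality for the first sine mode sin(π(x−x₀)/L) (x₀ the left endpoint), so the inequality holds for all u iff (1−α)(π/L)² ≥ α − c, i.e. α ≤ ((π/L)² + c)/((π/L)² + 1) = (1 + c(L/π)²)/(1 + (L/π)²). (Direct route, valid since c ≤ 0: Poincaré gives c∫u² ≥ c(L/π)²∫(u')², so a(u,u) ≥ (1 + c(L/π)²)∫(u')², while ||u||_{H^1}² ≤ (1 + (L/π)²)∫(u')²; dividing yields the same α.) With (π/L)² = 4*π^2/49 and c = -4/11, the largest admissible constant is α = ((π/L)² + c)/((π/L)² + 1).
Simplifying, α = 4*(-49 + 11*π^2)/(11*(4*π^2 + 49)).


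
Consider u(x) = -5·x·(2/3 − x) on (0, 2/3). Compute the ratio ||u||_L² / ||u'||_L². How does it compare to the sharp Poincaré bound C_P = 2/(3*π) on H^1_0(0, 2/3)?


||u||_L² / ||u'||_L² = sqrt(10)/15 < C_P = 2/(3*π).

u(x) = -5·x·(2/3 − x), so u'(x) = 10*x - 10/3.
u(x) = -5·x·(2/3 − x) vanishes at x = 0 and x = 2/3, so u ∈ H^1_0(0, 2/3). Differentiate via the product rule and integrate the resulting polynomials term by term.
  ∫_0^2/3 u² dx = ∫_0^2/3 (25*x^4 - 100*x^3/3 + 100*x^2/9) dx. Term by term:
    ∫_0^2/3 25*x^4 dx = 160/243;  ∫_0^2/3 -100*x^3/3 dx = -400/243;  ∫_0^2/3 100*x^2/9 dx = 800/729.
  Sum: 160/243 − 400/243 + 800/729 = 80/729.
  ∫_0^2/3 (u')² dx = ∫_0^2/3 (100*x^2 - 200*x/3 + 100/9) dx. Term by term:
    ∫_0^2/3 100*x^2 dx = 800/81;  ∫_0^2/3 -200*x/3 dx = -400/27;  ∫_0^2/3 100/9 dx = 200/27.
  Sum: 800/81 − 400/27 + 200/27 = 200/81.
∫_0^2/3 u² dx = 80/729, so ||u||_L² = 4*sqrt(5)/27.
∫_0^2/3 (u')² dx = 200/81, so ||u'||_L² = 10*sqrt(2)/9.
Ratio ||u||_L² / ||u'||_L² = sqrt(10)/15.
Sharp Poincaré constant on H^1_0(0, 2/3) is C_P = L/π = 2/(3*π), achieved by sin(3*π/2·x).
A polynomial bump cannot attain the sharp Poincaré constant (only the first sine eigenfunction does), so the ratio is strictly less than C_P, consistent with ||u||_L² ≤ C_P ||u'||_L².


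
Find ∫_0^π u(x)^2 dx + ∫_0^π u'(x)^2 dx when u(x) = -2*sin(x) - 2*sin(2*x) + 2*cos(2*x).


||u||_{H^1(0,π)}^2 = 80/3 + 24*π

u'(x) = -4*sin(2*x) - 2*cos(x) - 4*cos(2*x).
Expand u² and (u')² and integrate term by term on (0, π), using: for integers n ≥ 1, ∫_0^π sin²(nx) dx = ∫_0^π cos²(nx) dx = π/2; for n ≠ n', ∫_0^π sin(nx)sin(n'x) dx = ∫_0^π cos(nx)cos(n'x) dx = 0; and by product-to-sum, ∫_0^π sin(nx)cos(n'x) dx = ½∫_0^π [sin((n+n')x) + sin((n−n')x)] dx, which is 0 when n+n' is even and 2n/(n²−n'²) when n+n' is odd (it need not vanish on (0, π)).
  u² squared terms: (-2)²·∫sin(x)² dx = 4·π/2 = 2*π;  (-2)²·∫sin(2x)² dx = 4·π/2 = 2*π;  (2)²·∫cos(2x)² dx = 4·π/2 = 2*π.
  u² cross terms: 2·(-2)·(-2)·∫sin(x)·sin(2x) dx = 8·(0) = 0;  2·(-2)·(2)·∫sin(x)·cos(2x) dx = -8·(-2/3) = 16/3;  2·(-2)·(2)·∫sin(2x)·cos(2x) dx = -8·(0) = 0.
  So ∫_0^π u² dx = 2*π + 2*π + 2*π + 0 + 16/3 + 0 = 16/3 + 6*π.
  (u')² squared terms: (-4)²·∫cos(2x)² dx = 16·π/2 = 8*π;  (-4)²·∫sin(2x)² dx = 16·π/2 = 8*π;  (-2)²·∫cos(x)² dx = 4·π/2 = 2*π.
  (u')² cross terms: 2·(-4)·(-4)·∫cos(2x)·sin(2x) dx = 32·(0) = 0;  2·(-4)·(-2)·∫cos(2x)·cos(x) dx = 16·(0) = 0;  2·(-4)·(-2)·∫sin(2x)·cos(x) dx = 16·(4/3) = 64/3.
  So ∫_0^π (u')² dx = 8*π + 8*π + 2*π + 0 + 0 + 64/3 = 64/3 + 18*π.
||u||_{H^1}^2 = (16/3 + 6*π) + (64/3 + 18*π) = 80/3 + 24*π.


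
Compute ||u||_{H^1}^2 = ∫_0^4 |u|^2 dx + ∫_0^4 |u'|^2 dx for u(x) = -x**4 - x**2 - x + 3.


||u||_{H^1}^2 = 23788232/315

The H^1 norm (squared) on an interval (0, L) is
  ||u||_{H^1}^2 = ∫_0^L u(x)^2 dx + ∫_0^L u'(x)^2 dx.
Compute u'(x) = -4*x**3 - 2*x - 1.
Then u(x)^2 = x**8 + 2*x**6 + 2*x**5 - 5*x**4 + 2*x**3 - 5*x**2 - 6*x + 9 and u'(x)^2 = 16*x**6 + 16*x**4 + 8*x**3 + 4*x**2 + 4*x + 1.
Integrate each monomial from 0 to 4 using ∫_0^4 c·x^n dx = c·4^(n+1)/(n+1):
  ∫_0^4 u(x)^2 dx = ∫_0^4 (x^8 + 2*x^6 + 2*x^5 - 5*x^4 + 2*x^3 - 5*x^2 - 6*x + 9) dx. Term by term:
    ∫_0^4 x^8 dx = 262144/9;  ∫_0^4 2*x^6 dx = 32768/7;  ∫_0^4 2*x^5 dx = 4096/3;
    ∫_0^4 -5*x^4 dx = -1024;  ∫_0^4 2*x^3 dx = 128;  ∫_0^4 -5*x^2 dx = -320/3;
    ∫_0^4 -6*x dx = -48;  ∫_0^4 9 dx = 36.
  Sum: 262144/9 + 32768/7 + 4096/3 − 1024 + 128 − 320/3 − 48 + 36 = 2152012/63.
  ∫_0^4 u'(x)^2 dx = ∫_0^4 (16*x^6 + 16*x^4 + 8*x^3 + 4*x^2 + 4*x + 1) dx. Term by term:
    ∫_0^4 16*x^6 dx = 262144/7;  ∫_0^4 16*x^4 dx = 16384/5;  ∫_0^4 8*x^3 dx = 512;
    ∫_0^4 4*x^2 dx = 256/3;  ∫_0^4 4*x dx = 32;  ∫_0^4 1 dx = 4.
  Sum: 262144/7 + 16384/5 + 512 + 256/3 + 32 + 4 = 4342724/105.
Adding: ||u||_{H^1}^2 = 2152012/63 + 4342724/105 = 23788232/315.
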